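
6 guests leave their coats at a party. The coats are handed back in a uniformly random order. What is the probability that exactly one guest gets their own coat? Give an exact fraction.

Choose which one is fixed: C(6,1) = 6 ways.
The remaining 5 must have no fixed point: D(5) = 44.
P = 6·44/720 = 11/30.

11/30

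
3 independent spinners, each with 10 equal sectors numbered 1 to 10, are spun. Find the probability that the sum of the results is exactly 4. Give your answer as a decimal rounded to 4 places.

0.0030

There are 10^3 = 1000 equally likely outcomes.
The number of ordered 3-tuples from {1,…,10} summing to 4 is 3.
P(sum = 4) = 3/1000 ≈ 0.0030.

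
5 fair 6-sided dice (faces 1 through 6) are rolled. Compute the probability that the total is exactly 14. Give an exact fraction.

5/72

There are 6^5 = 7776 equally likely outcomes.
The number of ordered 5-tuples from {1,…,6} summing to 14 is 540.
P(sum = 14) = 540/7776 = 5/72.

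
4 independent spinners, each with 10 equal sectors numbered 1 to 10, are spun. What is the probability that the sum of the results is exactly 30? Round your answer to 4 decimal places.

0.0282

There are 10^4 = 10000 equally likely outcomes.
The number of ordered 4-tuples from {1,…,10} summing to 30 is 282.
P(sum = 30) = 282/10000 = 141/5000 ≈ 0.0282.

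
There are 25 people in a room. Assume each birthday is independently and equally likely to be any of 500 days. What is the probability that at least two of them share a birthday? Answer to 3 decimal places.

0.457

It's easier to compute the probability that all 25 are distinct.
P(all distinct) = 500/500 · 499/500 · ··· · 476/500 ≈ 0.543.
So the probability of at least one match is 1 − 0.543 = 0.457.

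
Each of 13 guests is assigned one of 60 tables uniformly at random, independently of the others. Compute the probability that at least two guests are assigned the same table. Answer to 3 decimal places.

It's easier to compute the probability that all 13 are distinct.
P(all distinct) = 60/60 · 59/60 · ··· · 48/60 ≈ 0.246.
So the probability of at least one match is 1 − 0.246 = 0.754.

0.754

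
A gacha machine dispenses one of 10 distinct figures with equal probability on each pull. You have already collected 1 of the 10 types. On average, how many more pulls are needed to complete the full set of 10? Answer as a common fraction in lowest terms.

Starting from 1 distinct type, each trial gives a new one with probability (10−i)/10 when i types are held, so the wait for the next new type is 10/(10−i).
E = 10/9 + 10/8 + 10/7 + 10/6 + 10/5 + 10/4 + 10/3 + 10/2 + 10/1 = 7129/252.

7129/252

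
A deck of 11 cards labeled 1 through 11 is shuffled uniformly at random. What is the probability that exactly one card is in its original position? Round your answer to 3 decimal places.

0.368

Choose which one is fixed: C(11,1) = 11 ways.
The remaining 10 must have no fixed point: D(10) = 1334961.
P = 11·1334961/39916800 = 16481/44800 ≈ 0.368.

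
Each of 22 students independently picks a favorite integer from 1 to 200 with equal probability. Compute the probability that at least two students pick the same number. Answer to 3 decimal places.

0.698

It's easier to compute the probability that all 22 are distinct.
P(all distinct) = 200/200 · 199/200 · ··· · 179/200 ≈ 0.302.
So the probability of at least one match is 1 − 0.302 = 0.698.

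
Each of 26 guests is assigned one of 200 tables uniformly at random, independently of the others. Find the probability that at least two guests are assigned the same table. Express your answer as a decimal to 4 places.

It's easier to compute the probability that all 26 are distinct.
P(all distinct) = 200/200 · 199/200 · ··· · 175/200 ≈ 0.1829.
So the probability of at least one match is 1 − 0.1829 = 0.8171.

0.8171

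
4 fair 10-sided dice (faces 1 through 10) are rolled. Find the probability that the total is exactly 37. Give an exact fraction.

There are 10^4 = 10000 equally likely outcomes.
The number of ordered 4-tuples from {1,…,10} summing to 37 is 20.
P(sum = 37) = 20/10000 = 1/500.

1/500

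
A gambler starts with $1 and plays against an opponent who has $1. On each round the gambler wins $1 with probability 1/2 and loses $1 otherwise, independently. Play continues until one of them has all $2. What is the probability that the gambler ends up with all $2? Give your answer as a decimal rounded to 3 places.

With a fair step, P(i) = ½P(i−1) + ½P(i+1) with P(0)=0, P(2)=1 has the linear solution P(i) = i/2.
P(1) = 1/2 ≈ 0.500.

0.500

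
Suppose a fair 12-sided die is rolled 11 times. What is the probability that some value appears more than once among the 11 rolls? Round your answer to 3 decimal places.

P(all 11 different) = 12/12 · 11/12 · ··· · 2/12 ≈ 0.001.
P(at least two equal) = 1 − 0.001 = 0.999.

0.999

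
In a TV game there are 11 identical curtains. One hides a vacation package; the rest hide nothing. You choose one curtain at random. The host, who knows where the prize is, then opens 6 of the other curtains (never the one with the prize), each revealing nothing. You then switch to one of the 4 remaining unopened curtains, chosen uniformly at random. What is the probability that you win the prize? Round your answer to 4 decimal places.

Your original curtain holds the prize with probability 1/11, so the other 10 collectively hold it with probability 10/11.
The host can always find 6 empty curtains to open, so the reveals don't change that 10/11; it is now spread over the 4 remaining unopened curtains.
P(win by switching) = (10/11) · (1/4) = 5/22 ≈ 0.2273.

0.2273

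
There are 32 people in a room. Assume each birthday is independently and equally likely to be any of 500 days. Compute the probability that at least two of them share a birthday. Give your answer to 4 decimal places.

It's easier to compute the probability that all 32 are distinct.
P(all distinct) = 500/500 · 499/500 · ··· · 469/500 ≈ 0.3629.
So the probability of at least one match is 1 − 0.3629 = 0.6371.

0.6371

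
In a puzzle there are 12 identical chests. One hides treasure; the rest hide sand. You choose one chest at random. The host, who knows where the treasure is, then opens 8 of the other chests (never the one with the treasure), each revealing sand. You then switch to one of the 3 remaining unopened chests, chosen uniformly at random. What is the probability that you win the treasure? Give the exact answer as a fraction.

11/36

Your original chest holds the treasure with probability 1/12, so the other 11 collectively hold it with probability 11/12.
The host can always find 8 empty chests to open, so the reveals don't change that 11/12; it is now spread over the 3 remaining unopened chests.
P(win by switching) = (11/12) · (1/3) = 11/36.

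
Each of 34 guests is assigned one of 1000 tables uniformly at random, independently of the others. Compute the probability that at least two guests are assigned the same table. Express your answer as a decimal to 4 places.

0.4330

It's easier to compute the probability that all 34 are distinct.
P(all distinct) = 1000/1000 · 999/1000 · ··· · 967/1000 ≈ 0.5670.
So the probability of at least one match is 1 − 0.5670 = 0.4330.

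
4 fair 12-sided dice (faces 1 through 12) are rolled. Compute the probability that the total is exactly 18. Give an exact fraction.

There are 12^4 = 20736 equally likely outcomes.
The number of ordered 4-tuples from {1,…,12} summing to 18 is 640.
P(sum = 18) = 640/20736 = 5/162.

5/162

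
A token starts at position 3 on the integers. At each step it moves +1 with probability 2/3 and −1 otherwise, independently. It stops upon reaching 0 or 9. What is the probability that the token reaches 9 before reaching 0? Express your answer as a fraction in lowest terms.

Let r = q/p = (1/3)/(2/3) = 1/2. The recurrence P(i) = p·P(i+1) + q·P(i−1) with P(0)=0, P(9)=1 gives P(i) = (1 − r^i)/(1 − r^9).
P(3) = (1 − (1/2)^3) / (1 − (1/2)^9) = 64/73.

64/73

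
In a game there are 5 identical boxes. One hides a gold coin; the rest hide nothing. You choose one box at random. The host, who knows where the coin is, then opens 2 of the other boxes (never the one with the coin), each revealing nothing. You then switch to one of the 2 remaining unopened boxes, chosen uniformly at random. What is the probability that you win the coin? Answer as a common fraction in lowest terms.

2/5

Your original box holds the coin with probability 1/5, so the other 4 collectively hold it with probability 4/5.
The host can always find 2 empty boxes to open, so the reveals don't change that 4/5; it is now spread over the 2 remaining unopened boxes.
P(win by switching) = (4/5) · (1/2) = 2/5.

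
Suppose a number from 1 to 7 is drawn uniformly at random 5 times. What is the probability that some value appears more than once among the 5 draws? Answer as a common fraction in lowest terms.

2041/2401

P(all 5 different) = 7/7 · 6/7 · ··· · 3/7 = 360/2401.
P(at least two equal) = 1 − 360/2401 = 2041/2401.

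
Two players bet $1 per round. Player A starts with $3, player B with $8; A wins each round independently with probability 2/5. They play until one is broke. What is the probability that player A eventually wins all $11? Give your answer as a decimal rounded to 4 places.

Let r = q/p = (3/5)/(2/5) = 3/2. The recurrence P(i) = p·P(i+1) + q·P(i−1) with P(0)=0, P(11)=1 gives P(i) = (1 − r^i)/(1 − r^11).
P(3) = (1 − (3/2)^3) / (1 − (3/2)^11) = 4864/175099 ≈ 0.0278.

0.0278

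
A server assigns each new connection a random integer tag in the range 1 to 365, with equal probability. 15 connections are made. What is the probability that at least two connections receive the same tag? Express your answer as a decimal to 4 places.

It's easier to compute the probability that all 15 are distinct.
P(all distinct) = 365/365 · 364/365 · ··· · 351/365 ≈ 0.7471.
So the probability of at least one match is 1 − 0.7471 = 0.2529.

0.2529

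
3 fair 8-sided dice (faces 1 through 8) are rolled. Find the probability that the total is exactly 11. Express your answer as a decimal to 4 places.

0.0820

There are 8^3 = 512 equally likely outcomes.
The number of ordered 3-tuples from {1,…,8} summing to 11 is 42.
P(sum = 11) = 42/512 = 21/256 ≈ 0.0820.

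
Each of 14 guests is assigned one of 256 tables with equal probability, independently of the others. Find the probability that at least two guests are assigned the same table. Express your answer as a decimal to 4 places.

It's easier to compute the probability that all 14 are distinct.
P(all distinct) = 256/256 · 255/256 · ··· · 243/256 ≈ 0.6964.
So the probability of at least one match is 1 − 0.6964 = 0.3036.

0.3036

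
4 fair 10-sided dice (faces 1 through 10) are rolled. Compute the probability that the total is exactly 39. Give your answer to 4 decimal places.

0.0004

There are 10^4 = 10000 equally likely outcomes.
The number of ordered 4-tuples from {1,…,10} summing to 39 is 4.
P(sum = 39) = 4/10000 = 1/2500 ≈ 0.0004.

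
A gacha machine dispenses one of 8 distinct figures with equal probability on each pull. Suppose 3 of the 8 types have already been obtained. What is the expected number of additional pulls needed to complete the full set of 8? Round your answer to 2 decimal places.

18.27

Starting from 3 distinct types, each trial gives a new one with probability (8−i)/8 when i types are held, so the wait for the next new type is 8/(8−i).
E = 8/5 + 8/4 + 8/3 + 8/2 + 8/1 = 274/15 ≈ 18.27.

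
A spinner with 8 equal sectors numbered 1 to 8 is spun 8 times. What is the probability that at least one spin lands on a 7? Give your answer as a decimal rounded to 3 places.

P(no spin lands on a 7) = (7/8)^8 ≈ 0.344.
P(at least one) = 1 − 0.344 = 0.656.

0.656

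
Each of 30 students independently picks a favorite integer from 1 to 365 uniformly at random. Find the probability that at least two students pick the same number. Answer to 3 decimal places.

0.706

It's easier to compute the probability that all 30 are distinct.
P(all distinct) = 365/365 · 364/365 · ··· · 336/365 ≈ 0.294.
So the probability of at least one match is 1 − 0.294 = 0.706.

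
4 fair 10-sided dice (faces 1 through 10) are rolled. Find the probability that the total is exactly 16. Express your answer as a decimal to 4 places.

0.0415

There are 10^4 = 10000 equally likely outcomes.
The number of ordered 4-tuples from {1,…,10} summing to 16 is 415.
P(sum = 16) = 415/10000 = 83/2000 ≈ 0.0415.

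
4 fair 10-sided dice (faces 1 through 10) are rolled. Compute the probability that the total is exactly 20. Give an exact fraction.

There are 10^4 = 10000 equally likely outcomes.
The number of ordered 4-tuples from {1,…,10} summing to 20 is 633.
P(sum = 20) = 633/10000.

633/10000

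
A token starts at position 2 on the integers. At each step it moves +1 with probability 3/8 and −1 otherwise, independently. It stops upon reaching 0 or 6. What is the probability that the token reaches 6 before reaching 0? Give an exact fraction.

81/931

Let r = q/p = (5/8)/(3/8) = 5/3. The recurrence P(i) = p·P(i+1) + q·P(i−1) with P(0)=0, P(6)=1 gives P(i) = (1 − r^i)/(1 − r^6).
P(2) = (1 − (5/3)^2) / (1 − (5/3)^6) = 81/931.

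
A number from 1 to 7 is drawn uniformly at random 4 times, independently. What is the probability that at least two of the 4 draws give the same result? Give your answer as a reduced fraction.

223/343

P(all 4 different) = 7/7 · 6/7 · ··· · 4/7 = 120/343.
P(at least two equal) = 1 − 120/343 = 223/343.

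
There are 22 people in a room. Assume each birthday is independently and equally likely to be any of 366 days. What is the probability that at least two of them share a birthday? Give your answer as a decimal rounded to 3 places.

It's easier to compute the probability that all 22 are distinct.
P(all distinct) = 366/366 · 365/366 · ··· · 345/366 ≈ 0.525.
So the probability of at least one match is 1 − 0.525 = 0.475.

0.475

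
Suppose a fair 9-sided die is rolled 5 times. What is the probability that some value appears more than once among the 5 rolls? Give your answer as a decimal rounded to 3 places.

P(all 5 different) = 9/9 · 8/9 · ··· · 5/9 ≈ 0.256.
P(at least two equal) = 1 − 0.256 = 0.744.

0.744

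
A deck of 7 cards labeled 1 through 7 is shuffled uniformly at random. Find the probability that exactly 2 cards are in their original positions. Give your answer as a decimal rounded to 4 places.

0.1833

Choose which 2 of the 7 are fixed: C(7,2) = 21 ways.
The remaining 5 must have no fixed point: D(5) = 44.
P = 21·44/5040 = 11/60 ≈ 0.1833.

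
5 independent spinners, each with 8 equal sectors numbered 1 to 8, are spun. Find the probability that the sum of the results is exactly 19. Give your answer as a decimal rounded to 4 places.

There are 8^5 = 32768 equally likely outcomes.
The number of ordered 5-tuples from {1,…,8} summing to 19 is 2010.
P(sum = 19) = 2010/32768 = 1005/16384 ≈ 0.0613.

0.0613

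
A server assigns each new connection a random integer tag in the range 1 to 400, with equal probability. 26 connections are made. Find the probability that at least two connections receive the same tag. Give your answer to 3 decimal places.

It's easier to compute the probability that all 26 are distinct.
P(all distinct) = 400/400 · 399/400 · ··· · 375/400 ≈ 0.436.
So the probability of at least one match is 1 − 0.436 = 0.564.

0.564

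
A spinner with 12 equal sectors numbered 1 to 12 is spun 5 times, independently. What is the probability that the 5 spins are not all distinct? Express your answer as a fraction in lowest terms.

P(all 5 different) = 12/12 · 11/12 · ··· · 8/12 = 55/144.
P(at least two equal) = 1 − 55/144 = 89/144.

89/144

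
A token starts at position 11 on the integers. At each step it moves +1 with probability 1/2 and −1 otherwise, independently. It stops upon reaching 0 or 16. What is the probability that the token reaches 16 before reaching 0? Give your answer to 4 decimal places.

With a fair step, P(i) = ½P(i−1) + ½P(i+1) with P(0)=0, P(16)=1 has the linear solution P(i) = i/16.
P(11) = 11/16 ≈ 0.6875.

0.6875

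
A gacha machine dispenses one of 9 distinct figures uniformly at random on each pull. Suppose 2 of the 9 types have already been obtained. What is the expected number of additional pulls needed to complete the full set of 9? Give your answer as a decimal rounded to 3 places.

Starting from 2 distinct types, each trial gives a new one with probability (9−i)/9 when i types are held, so the wait for the next new type is 9/(9−i).
E = 9/7 + 9/6 + 9/5 + 9/4 + 9/3 + 9/2 + 9/1 = 3267/140 ≈ 23.336.

23.336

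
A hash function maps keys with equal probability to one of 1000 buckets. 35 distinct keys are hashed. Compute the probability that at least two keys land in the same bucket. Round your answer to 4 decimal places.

It's easier to compute the probability that all 35 are distinct.
P(all distinct) = 1000/1000 · 999/1000 · ··· · 966/1000 ≈ 0.5477.
So the probability of at least one match is 1 − 0.5477 = 0.4523.

0.4523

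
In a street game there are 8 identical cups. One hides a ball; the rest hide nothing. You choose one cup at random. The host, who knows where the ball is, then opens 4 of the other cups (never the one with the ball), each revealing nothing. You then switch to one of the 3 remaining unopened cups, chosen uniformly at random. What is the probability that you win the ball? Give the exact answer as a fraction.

Your original cup holds the ball with probability 1/8, so the other 7 collectively hold it with probability 7/8.
The host can always find 4 empty cups to open, so the reveals don't change that 7/8; it is now spread over the 3 remaining unopened cups.
P(win by switching) = (7/8) · (1/3) = 7/24.

7/24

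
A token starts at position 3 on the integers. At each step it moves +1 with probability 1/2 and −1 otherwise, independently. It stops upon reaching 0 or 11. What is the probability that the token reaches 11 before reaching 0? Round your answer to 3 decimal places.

With a fair step, P(i) = ½P(i−1) + ½P(i+1) with P(0)=0, P(11)=1 has the linear solution P(i) = i/11.
P(3) = 3/11 ≈ 0.273.

0.273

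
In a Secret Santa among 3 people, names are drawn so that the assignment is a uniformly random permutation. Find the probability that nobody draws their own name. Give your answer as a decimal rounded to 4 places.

This is the derangement probability: permutations of 3 with no fixed point.
D(3) = 3! · (1 − 1/1! + 1/2! − ··· + (−1)^3/3!) = 2.
P = 2/6 = 1/3 ≈ 0.3333.

0.3333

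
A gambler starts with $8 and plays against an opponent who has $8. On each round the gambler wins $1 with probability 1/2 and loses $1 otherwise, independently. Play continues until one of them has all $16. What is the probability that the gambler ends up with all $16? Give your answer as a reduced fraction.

1/2

With a fair step, P(i) = ½P(i−1) + ½P(i+1) with P(0)=0, P(16)=1 has the linear solution P(i) = i/16.
P(8) = 8/16 = 1/2.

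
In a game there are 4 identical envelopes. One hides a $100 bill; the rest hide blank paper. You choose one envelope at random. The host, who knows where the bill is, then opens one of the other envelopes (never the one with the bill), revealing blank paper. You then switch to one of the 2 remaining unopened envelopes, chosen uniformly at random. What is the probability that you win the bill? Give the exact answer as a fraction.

Your original envelope holds the bill with probability 1/4, so the other 3 collectively hold it with probability 3/4.
The host can always find an empty envelope to open, so this doesn't change that 3/4; it is now spread over the 2 remaining unopened envelopes.
P(win by switching) = (3/4) · (1/2) = 3/8.

3/8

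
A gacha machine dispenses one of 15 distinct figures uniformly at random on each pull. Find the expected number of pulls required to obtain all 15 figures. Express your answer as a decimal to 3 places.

49.773

After i distinct types are collected, each trial gives a new one with probability (15−i)/15, so the expected wait for the next new type is 15/(15−i).
E = 15/15 + 15/14 + 15/13 + 15/12 + 15/11 + 15/10 + 15/9 + 15/8 + 15/7 + 15/6 + 15/5 + 15/4 + 15/3 + 15/2 + 15/1 = 1195757/24024 ≈ 49.773.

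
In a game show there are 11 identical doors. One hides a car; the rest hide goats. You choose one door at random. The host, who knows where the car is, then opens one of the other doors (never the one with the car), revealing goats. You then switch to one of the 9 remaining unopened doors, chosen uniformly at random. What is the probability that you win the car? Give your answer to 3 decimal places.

Your original door holds the car with probability 1/11, so the other 10 collectively hold it with probability 10/11.
The host can always find an empty door to open, so this doesn't change that 10/11; it is now spread over the 9 remaining unopened doors.
P(win by switching) = (10/11) · (1/9) = 10/99 ≈ 0.101.

0.101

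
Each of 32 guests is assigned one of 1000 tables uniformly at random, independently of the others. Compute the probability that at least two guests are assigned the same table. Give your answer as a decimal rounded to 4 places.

0.3943

It's easier to compute the probability that all 32 are distinct.
P(all distinct) = 1000/1000 · 999/1000 · ··· · 969/1000 ≈ 0.6057.
So the probability of at least one match is 1 − 0.6057 = 0.3943.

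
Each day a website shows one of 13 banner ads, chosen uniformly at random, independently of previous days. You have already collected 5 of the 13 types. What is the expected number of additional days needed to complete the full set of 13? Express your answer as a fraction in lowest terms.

9893/280

Starting from 5 distinct types, each trial gives a new one with probability (13−i)/13 when i types are held, so the wait for the next new type is 13/(13−i).
E = 13/8 + 13/7 + 13/6 + 13/5 + 13/4 + 13/3 + 13/2 + 13/1 = 9893/280.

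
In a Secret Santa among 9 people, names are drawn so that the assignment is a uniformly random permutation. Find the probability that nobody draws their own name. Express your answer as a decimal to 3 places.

This is the derangement probability: permutations of 9 with no fixed point.
D(9) = 9! · (1 − 1/1! + 1/2! − ··· + (−1)^9/9!) = 133496.
P = 133496/362880 = 16687/45360 ≈ 0.368.

0.368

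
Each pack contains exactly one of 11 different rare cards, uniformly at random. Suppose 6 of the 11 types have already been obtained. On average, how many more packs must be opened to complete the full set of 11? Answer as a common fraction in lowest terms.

Starting from 6 distinct types, each trial gives a new one with probability (11−i)/11 when i types are held, so the wait for the next new type is 11/(11−i).
E = 11/5 + 11/4 + 11/3 + 11/2 + 11/1 = 1507/60.

1507/60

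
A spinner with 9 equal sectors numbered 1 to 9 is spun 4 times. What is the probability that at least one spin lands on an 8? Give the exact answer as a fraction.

2465/6561

P(no spin lands on an 8) = (8/9)^4 = 4096/6561.
P(at least one) = 1 − 4096/6561 = 2465/6561.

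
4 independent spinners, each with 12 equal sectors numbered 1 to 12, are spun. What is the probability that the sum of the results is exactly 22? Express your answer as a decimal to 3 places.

0.048

There are 12^4 = 20736 equally likely outcomes.
The number of ordered 4-tuples from {1,…,12} summing to 22 is 994.
P(sum = 22) = 994/20736 = 497/10368 ≈ 0.048.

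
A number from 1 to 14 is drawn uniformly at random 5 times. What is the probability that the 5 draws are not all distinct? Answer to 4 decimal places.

P(all 5 different) = 14/14 · 13/14 · ··· · 10/14 ≈ 0.4467.
P(at least two equal) = 1 − 0.4467 = 0.5533.

0.5533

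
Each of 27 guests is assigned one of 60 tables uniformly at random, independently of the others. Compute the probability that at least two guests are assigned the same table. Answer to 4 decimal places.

It's easier to compute the probability that all 27 are distinct.
P(all distinct) = 60/60 · 59/60 · ··· · 34/60 ≈ 0.0009.
So the probability of at least one match is 1 − 0.0009 = 0.9991.

0.9991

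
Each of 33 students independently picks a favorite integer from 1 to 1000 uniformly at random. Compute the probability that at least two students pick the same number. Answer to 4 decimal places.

It's easier to compute the probability that all 33 are distinct.
P(all distinct) = 1000/1000 · 999/1000 · ··· · 968/1000 ≈ 0.5864.
So the probability of at least one match is 1 − 0.5864 = 0.4136.

0.4136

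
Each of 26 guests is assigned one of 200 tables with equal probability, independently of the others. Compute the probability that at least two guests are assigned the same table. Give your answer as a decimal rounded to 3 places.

It's easier to compute the probability that all 26 are distinct.
P(all distinct) = 200/200 · 199/200 · ··· · 175/200 ≈ 0.183.
So the probability of at least one match is 1 − 0.183 = 0.817.

0.817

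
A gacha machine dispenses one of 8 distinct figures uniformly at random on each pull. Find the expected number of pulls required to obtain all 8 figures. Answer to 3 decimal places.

After i distinct types are collected, each trial gives a new one with probability (8−i)/8, so the expected wait for the next new type is 8/(8−i).
E = 8/8 + 8/7 + 8/6 + 8/5 + 8/4 + 8/3 + 8/2 + 8/1 = 761/35 ≈ 21.743.

21.743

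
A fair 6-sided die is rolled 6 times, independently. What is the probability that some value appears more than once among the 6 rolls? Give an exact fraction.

319/324

P(all 6 different) = 6/6 · 5/6 · ··· · 1/6 = 5/324.
P(at least two equal) = 1 − 5/324 = 319/324.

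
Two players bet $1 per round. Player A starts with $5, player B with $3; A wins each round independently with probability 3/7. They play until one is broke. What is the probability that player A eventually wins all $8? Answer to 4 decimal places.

0.3576

Let r = q/p = (4/7)/(3/7) = 4/3. The recurrence P(i) = p·P(i+1) + q·P(i−1) with P(0)=0, P(8)=1 gives P(i) = (1 − r^i)/(1 − r^8).
P(5) = (1 − (4/3)^5) / (1 − (4/3)^8) = 21087/58975 ≈ 0.3576.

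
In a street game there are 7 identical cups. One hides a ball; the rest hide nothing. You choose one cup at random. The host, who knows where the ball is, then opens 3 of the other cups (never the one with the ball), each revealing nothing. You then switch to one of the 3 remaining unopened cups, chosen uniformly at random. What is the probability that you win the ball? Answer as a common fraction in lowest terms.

Your original cup holds the ball with probability 1/7, so the other 6 collectively hold it with probability 6/7.
The host can always find 3 empty cups to open, so the reveals don't change that 6/7; it is now spread over the 3 remaining unopened cups.
P(win by switching) = (6/7) · (1/3) = 2/7.

2/7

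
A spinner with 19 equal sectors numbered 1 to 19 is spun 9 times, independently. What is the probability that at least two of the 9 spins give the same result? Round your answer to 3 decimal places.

0.896

P(all 9 different) = 19/19 · 18/19 · ··· · 11/19 ≈ 0.104.
P(at least two equal) = 1 − 0.104 = 0.896.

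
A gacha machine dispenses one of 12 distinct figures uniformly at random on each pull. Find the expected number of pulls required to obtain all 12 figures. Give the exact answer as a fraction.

86021/2310

After i distinct types are collected, each trial gives a new one with probability (12−i)/12, so the expected wait for the next new type is 12/(12−i).
E = 12/12 + 12/11 + 12/10 + 12/9 + 12/8 + 12/7 + 12/6 + 12/5 + 12/4 + 12/3 + 12/2 + 12/1 = 86021/2310.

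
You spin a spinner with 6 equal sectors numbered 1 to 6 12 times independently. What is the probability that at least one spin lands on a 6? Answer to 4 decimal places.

0.8878

P(no spin lands on a 6) = (5/6)^12 ≈ 0.1122.
P(at least one) = 1 − 0.1122 = 0.8878.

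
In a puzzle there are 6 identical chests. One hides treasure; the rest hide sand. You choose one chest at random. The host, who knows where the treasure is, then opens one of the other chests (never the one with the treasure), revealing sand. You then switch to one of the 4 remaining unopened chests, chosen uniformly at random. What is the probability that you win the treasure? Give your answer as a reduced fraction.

Your original chest holds the treasure with probability 1/6, so the other 5 collectively hold it with probability 5/6.
The host can always find an empty chest to open, so this doesn't change that 5/6; it is now spread over the 4 remaining unopened chests.
P(win by switching) = (5/6) · (1/4) = 5/24.

5/24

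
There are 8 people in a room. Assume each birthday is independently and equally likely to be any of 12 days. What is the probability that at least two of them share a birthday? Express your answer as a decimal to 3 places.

It's easier to compute the probability that all 8 are distinct.
P(all distinct) = 12/12 · 11/12 · ··· · 5/12 ≈ 0.046.
So the probability of at least one match is 1 − 0.046 = 0.954.

0.954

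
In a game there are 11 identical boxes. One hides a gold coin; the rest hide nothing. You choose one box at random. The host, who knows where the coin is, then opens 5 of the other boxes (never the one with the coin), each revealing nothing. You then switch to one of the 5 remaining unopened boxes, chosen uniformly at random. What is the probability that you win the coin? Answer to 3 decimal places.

Your original box holds the coin with probability 1/11, so the other 10 collectively hold it with probability 10/11.
The host can always find 5 empty boxes to open, so the reveals don't change that 10/11; it is now spread over the 5 remaining unopened boxes.
P(win by switching) = (10/11) · (1/5) = 2/11 ≈ 0.182.

0.182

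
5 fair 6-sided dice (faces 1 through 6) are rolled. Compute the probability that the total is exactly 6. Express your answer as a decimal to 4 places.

0.0006

There are 6^5 = 7776 equally likely outcomes.
The number of ordered 5-tuples from {1,…,6} summing to 6 is 5.
P(sum = 6) = 5/7776 ≈ 0.0006.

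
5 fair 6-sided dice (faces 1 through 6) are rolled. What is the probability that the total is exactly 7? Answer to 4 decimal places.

0.0019

There are 6^5 = 7776 equally likely outcomes.
The number of ordered 5-tuples from {1,…,6} summing to 7 is 15.
P(sum = 7) = 15/7776 = 5/2592 ≈ 0.0019.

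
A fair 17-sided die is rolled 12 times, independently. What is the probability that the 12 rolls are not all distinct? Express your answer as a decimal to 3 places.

0.995

P(all 12 different) = 17/17 · 16/17 · ··· · 6/17 ≈ 0.005.
P(at least two equal) = 1 − 0.005 = 0.995.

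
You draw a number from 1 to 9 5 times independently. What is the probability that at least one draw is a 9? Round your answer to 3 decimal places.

0.445

P(no draw is a 9) = (8/9)^5 ≈ 0.555.
P(at least one) = 1 − 0.555 = 0.445.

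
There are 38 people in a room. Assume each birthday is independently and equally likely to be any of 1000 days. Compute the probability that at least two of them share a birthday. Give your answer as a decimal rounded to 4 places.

It's easier to compute the probability that all 38 are distinct.
P(all distinct) = 1000/1000 · 999/1000 · ··· · 963/1000 ≈ 0.4907.
So the probability of at least one match is 1 − 0.4907 = 0.5093.

0.5093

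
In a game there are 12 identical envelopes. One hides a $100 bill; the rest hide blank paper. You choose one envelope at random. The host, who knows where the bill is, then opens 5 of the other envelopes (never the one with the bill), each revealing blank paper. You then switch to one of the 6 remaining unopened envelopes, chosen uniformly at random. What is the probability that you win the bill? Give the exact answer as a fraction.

11/72

Your original envelope holds the bill with probability 1/12, so the other 11 collectively hold it with probability 11/12.
The host can always find 5 empty envelopes to open, so the reveals don't change that 11/12; it is now spread over the 6 remaining unopened envelopes.
P(win by switching) = (11/12) · (1/6) = 11/72.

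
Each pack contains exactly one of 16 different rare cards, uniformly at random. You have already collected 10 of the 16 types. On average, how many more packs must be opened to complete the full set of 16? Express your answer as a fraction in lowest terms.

Starting from 10 distinct types, each trial gives a new one with probability (16−i)/16 when i types are held, so the wait for the next new type is 16/(16−i).
E = 16/6 + 16/5 + 16/4 + 16/3 + 16/2 + 16/1 = 196/5.

196/5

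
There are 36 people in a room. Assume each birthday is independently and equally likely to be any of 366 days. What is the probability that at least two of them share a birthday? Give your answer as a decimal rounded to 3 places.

0.831

It's easier to compute the probability that all 36 are distinct.
P(all distinct) = 366/366 · 365/366 · ··· · 331/366 ≈ 0.169.
So the probability of at least one match is 1 − 0.169 = 0.831.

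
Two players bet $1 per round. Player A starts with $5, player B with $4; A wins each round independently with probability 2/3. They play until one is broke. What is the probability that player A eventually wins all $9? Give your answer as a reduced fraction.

496/511

Let r = q/p = (1/3)/(2/3) = 1/2. The recurrence P(i) = p·P(i+1) + q·P(i−1) with P(0)=0, P(9)=1 gives P(i) = (1 − r^i)/(1 − r^9).
P(5) = (1 − (1/2)^5) / (1 − (1/2)^9) = 496/511.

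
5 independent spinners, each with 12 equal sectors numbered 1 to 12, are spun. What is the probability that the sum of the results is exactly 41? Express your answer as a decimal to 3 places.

There are 12^5 = 248832 equally likely outcomes.
The number of ordered 5-tuples from {1,…,12} summing to 41 is 7205.
P(sum = 41) = 7205/248832 ≈ 0.029.

0.029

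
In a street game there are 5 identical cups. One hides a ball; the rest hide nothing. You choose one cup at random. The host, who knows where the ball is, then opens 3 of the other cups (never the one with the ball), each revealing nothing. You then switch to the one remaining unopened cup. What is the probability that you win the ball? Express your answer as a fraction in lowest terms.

Your original cup holds the ball with probability 1/5, so the other 4 collectively hold it with probability 4/5.
The host can always find 3 empty cups to open, so the reveals don't change that 4/5; it is now spread over the 1 remaining unopened cup.
P(win by switching) = (4/5) · (1/1) = 4/5.

4/5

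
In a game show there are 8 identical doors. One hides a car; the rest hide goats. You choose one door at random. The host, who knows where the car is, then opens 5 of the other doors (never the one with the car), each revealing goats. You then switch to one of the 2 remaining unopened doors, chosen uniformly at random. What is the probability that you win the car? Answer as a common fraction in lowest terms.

Your original door holds the car with probability 1/8, so the other 7 collectively hold it with probability 7/8.
The host can always find 5 empty doors to open, so the reveals don't change that 7/8; it is now spread over the 2 remaining unopened doors.
P(win by switching) = (7/8) · (1/2) = 7/16.

7/16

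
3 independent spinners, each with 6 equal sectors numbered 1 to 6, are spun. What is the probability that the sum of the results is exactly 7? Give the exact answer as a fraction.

5/72

There are 6^3 = 216 equally likely outcomes.
The number of ordered 3-tuples from {1,…,6} summing to 7 is 15.
P(sum = 7) = 15/216 = 5/72.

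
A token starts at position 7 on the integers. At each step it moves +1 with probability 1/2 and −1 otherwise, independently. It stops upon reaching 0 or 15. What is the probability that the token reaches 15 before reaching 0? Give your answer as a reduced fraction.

7/15

With a fair step, P(i) = ½P(i−1) + ½P(i+1) with P(0)=0, P(15)=1 has the linear solution P(i) = i/15.
P(7) = 7/15.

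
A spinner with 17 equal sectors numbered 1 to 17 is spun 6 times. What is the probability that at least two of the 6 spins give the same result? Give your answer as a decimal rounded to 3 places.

0.631

P(all 6 different) = 17/17 · 16/17 · ··· · 12/17 ≈ 0.369.
P(at least two equal) = 1 − 0.369 = 0.631.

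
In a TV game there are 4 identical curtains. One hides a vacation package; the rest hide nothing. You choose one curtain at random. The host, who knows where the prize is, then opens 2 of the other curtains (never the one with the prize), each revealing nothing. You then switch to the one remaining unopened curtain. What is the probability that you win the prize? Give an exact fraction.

Your original curtain holds the prize with probability 1/4, so the other 3 collectively hold it with probability 3/4.
The host can always find 2 empty curtains to open, so the reveals don't change that 3/4; it is now spread over the 1 remaining unopened curtain.
P(win by switching) = (3/4) · (1/1) = 3/4.

3/4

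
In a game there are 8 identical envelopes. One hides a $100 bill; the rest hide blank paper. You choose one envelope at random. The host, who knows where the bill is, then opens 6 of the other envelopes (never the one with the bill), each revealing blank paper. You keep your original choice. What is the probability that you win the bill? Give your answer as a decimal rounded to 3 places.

0.125

The host can always open 6 empty envelopes regardless of your choice, so the reveals give no information about your original envelope.
P(win by staying) = 1/8 ≈ 0.125.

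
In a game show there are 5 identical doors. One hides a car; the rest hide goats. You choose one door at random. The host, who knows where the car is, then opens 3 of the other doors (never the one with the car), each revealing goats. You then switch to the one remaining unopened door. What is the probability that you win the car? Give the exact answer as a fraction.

Your original door holds the car with probability 1/5, so the other 4 collectively hold it with probability 4/5.
The host can always find 3 empty doors to open, so the reveals don't change that 4/5; it is now spread over the 1 remaining unopened door.
P(win by switching) = (4/5) · (1/1) = 4/5.

4/5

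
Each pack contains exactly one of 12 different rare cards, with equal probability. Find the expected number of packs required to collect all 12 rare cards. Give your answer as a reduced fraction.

After i distinct types are collected, each trial gives a new one with probability (12−i)/12, so the expected wait for the next new type is 12/(12−i).
E = 12/12 + 12/11 + 12/10 + 12/9 + 12/8 + 12/7 + 12/6 + 12/5 + 12/4 + 12/3 + 12/2 + 12/1 = 86021/2310.

86021/2310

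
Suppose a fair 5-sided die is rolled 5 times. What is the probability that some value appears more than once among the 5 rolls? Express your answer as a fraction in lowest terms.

601/625

P(all 5 different) = 5/5 · 4/5 · ··· · 1/5 = 24/625.
P(at least two equal) = 1 − 24/625 = 601/625.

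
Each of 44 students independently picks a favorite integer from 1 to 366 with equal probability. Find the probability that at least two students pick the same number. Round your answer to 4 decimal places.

It's easier to compute the probability that all 44 are distinct.
P(all distinct) = 366/366 · 365/366 · ··· · 323/366 ≈ 0.0676.
So the probability of at least one match is 1 − 0.0676 = 0.9324.

0.9324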